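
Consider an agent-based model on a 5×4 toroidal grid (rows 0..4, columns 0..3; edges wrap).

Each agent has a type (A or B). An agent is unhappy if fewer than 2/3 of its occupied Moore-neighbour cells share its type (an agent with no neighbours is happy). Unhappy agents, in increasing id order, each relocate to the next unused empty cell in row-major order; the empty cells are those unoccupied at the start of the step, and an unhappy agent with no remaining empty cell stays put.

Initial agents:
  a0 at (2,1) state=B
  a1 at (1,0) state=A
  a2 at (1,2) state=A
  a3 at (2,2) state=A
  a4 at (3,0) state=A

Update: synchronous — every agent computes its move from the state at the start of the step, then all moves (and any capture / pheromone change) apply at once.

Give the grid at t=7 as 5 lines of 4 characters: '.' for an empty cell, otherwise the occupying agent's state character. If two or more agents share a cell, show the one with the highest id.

BAA.
.AA.
....
....
....

t=1: a0@(0,0):B a1@(0,1):A a2@(0,2):A a3@(0,3):A a4@(1,1):A
t=2: a0@(1,0):B a1@(0,1):A a2@(0,2):A a3@(1,2):A a4@(1,1):A
t=3: a0@(0,0):B a1@(0,1):A a2@(0,2):A a3@(1,2):A a4@(1,1):A
t=4: a0@(0,3):B a1@(0,1):A a2@(0,2):A a3@(1,2):A a4@(1,1):A
t=5: a0@(0,0):B a1@(0,1):A a2@(0,2):A a3@(1,2):A a4@(1,1):A
t=6: a0@(0,3):B a1@(0,1):A a2@(0,2):A a3@(1,2):A a4@(1,1):A
t=7: a0@(0,0):B a1@(0,1):A a2@(0,2):A a3@(1,2):A a4@(1,1):A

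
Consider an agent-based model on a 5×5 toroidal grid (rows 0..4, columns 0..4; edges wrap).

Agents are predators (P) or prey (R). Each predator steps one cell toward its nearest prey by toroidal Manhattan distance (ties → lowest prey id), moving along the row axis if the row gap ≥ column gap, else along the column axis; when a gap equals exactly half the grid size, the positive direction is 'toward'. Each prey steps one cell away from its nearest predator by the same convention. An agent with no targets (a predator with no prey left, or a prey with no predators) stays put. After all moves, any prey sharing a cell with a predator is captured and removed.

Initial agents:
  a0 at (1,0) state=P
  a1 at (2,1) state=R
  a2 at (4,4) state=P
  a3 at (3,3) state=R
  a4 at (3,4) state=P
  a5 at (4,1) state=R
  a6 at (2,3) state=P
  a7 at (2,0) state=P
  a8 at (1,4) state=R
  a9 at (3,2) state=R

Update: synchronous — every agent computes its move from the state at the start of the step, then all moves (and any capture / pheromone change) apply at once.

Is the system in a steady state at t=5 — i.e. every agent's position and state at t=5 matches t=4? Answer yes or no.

no

t=1: a0@(1,4):P a1@(2,2):R a2@(3,4):P a3@(3,2):R a4@(3,3):P a5@(4,2):R a6@(3,3):P a7@(2,1):P a8@(1,3):R a9@(3,1):R
t=2: a0@(1,3):P a1@(2,3):R a2@(3,3):P a3@(3,1):R a4@(3,2):P a5@(0,2):R a6@(3,2):P a7@(2,2):P a8@(1,2):R a9@(4,1):R
t=3: a0@(2,3):P a1@(3,3):R a2@(2,3):P a3@(3,0):R a4@(3,1):P a5@(4,2):R a6@(3,1):P a7@(2,3):P a8@(1,1):R a9@(0,1):R
t=4: a0@(3,3):P a1@(4,3):R a2@(3,3):P a3@(3,4):R a4@(3,0):P a5@(0,2):R a6@(3,0):P a7@(3,3):P a8@(0,1):R a9@(1,1):R
t=5: a0@(4,3):P a1@(0,3):R a2@(4,3):P a3@(3,0):R a4@(3,4):P a5@(1,2):R a6@(3,4):P a7@(4,3):P a8@(1,1):R a9@(0,1):R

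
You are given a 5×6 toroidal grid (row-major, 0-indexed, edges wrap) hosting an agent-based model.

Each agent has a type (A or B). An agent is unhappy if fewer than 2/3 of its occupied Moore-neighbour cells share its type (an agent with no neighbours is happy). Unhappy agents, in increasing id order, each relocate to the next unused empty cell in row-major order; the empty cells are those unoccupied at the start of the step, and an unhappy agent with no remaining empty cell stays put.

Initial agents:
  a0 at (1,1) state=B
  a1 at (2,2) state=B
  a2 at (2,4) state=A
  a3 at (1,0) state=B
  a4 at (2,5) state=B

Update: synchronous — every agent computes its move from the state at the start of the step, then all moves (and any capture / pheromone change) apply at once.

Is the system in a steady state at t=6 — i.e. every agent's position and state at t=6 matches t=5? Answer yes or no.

no

t=1: a0@(1,1):B a1@(2,2):B a2@(0,0):A a3@(1,0):B a4@(0,1):B
t=2: a0@(1,1):B a1@(2,2):B a2@(0,2):A a3@(1,0):B a4@(0,1):B
t=3: a0@(1,1):B a1@(2,2):B a2@(0,0):A a3@(1,0):B a4@(0,1):B
t=4: a0@(1,1):B a1@(2,2):B a2@(0,2):A a3@(1,0):B a4@(0,1):B
t=5: a0@(1,1):B a1@(2,2):B a2@(0,0):A a3@(1,0):B a4@(0,1):B
t=6: a0@(1,1):B a1@(2,2):B a2@(0,2):A a3@(1,0):B a4@(0,1):B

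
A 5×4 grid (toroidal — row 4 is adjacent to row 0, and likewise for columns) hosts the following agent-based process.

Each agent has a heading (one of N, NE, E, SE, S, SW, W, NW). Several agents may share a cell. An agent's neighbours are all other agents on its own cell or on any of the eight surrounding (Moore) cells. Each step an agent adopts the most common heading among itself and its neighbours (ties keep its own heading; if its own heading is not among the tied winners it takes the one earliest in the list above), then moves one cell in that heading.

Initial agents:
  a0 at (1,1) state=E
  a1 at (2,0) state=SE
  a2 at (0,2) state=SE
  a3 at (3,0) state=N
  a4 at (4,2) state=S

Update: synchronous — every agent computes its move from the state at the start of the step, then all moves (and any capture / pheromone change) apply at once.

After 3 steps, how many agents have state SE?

t=1: a0@(2,2):SE a1@(3,1):SE a2@(1,3):SE a3@(2,0):N a4@(0,2):S
t=2: a0@(3,3):SE a1@(4,2):SE a2@(2,0):SE a3@(3,1):SE a4@(1,2):S
t=3: a0@(4,0):SE a1@(0,3):SE a2@(3,1):SE a3@(4,2):SE a4@(2,2):S

4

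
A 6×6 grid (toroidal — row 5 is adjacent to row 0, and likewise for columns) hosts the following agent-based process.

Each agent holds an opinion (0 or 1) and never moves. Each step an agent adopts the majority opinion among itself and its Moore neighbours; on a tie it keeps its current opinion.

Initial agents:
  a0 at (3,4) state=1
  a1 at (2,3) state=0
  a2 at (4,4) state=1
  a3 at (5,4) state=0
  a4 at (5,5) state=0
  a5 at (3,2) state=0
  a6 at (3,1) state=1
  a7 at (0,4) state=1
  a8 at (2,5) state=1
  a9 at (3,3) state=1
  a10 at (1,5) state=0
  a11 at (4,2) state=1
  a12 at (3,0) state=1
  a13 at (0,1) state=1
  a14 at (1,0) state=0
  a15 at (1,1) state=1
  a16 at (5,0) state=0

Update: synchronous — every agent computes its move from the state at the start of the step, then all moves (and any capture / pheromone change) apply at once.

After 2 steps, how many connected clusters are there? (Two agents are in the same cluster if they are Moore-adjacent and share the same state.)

2

t=1: a0@(3,4):1 a1@(2,3):0 a2@(4,4):1 a3@(5,4):0 a4@(5,5):0 a5@(3,2):1 a6@(3,1):1 a7@(0,4):0 a8@(2,5):1 a9@(3,3):1 a10@(1,5):0 a11@(4,2):1 a12@(3,0):1 a13@(0,1):1 a14@(1,0):1 a15@(1,1):1 a16@(5,0):0
t=2: a0@(3,4):1 a1@(2,3):1 a2@(4,4):1 a3@(5,4):0 a4@(5,5):0 a5@(3,2):1 a6@(3,1):1 a7@(0,4):0 a8@(2,5):1 a9@(3,3):1 a10@(1,5):0 a11@(4,2):1 a12@(3,0):1 a13@(0,1):1 a14@(1,0):1 a15@(1,1):1 a16@(5,0):0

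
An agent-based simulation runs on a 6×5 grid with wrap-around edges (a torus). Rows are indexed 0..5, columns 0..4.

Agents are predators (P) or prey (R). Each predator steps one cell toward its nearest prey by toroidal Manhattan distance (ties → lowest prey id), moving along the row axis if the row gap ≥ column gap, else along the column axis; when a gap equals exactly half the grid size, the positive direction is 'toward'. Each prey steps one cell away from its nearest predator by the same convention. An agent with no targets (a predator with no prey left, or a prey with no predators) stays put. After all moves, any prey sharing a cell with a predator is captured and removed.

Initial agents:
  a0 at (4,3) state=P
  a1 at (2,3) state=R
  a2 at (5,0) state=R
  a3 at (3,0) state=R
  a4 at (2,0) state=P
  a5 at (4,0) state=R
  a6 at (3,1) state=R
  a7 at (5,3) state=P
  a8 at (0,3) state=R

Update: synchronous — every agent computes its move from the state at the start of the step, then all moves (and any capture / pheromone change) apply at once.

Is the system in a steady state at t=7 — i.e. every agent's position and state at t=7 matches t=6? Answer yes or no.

no

t=1: a0@(3,3):P a1@(1,3):R a2@(5,1):R a3@(4,0):R a4@(3,0):P a5@(4,1):R a6@(4,1):R a7@(0,3):P a8@(1,3):R
t=2: a0@(2,3):P a2@(0,1):R a3@(5,0):R a4@(4,0):P a5@(5,1):R a6@(5,1):R a7@(1,3):P
t=3: a0@(1,3):P a2@(1,1):R a3@(0,0):R a4@(5,0):P a5@(0,1):R a6@(0,1):R a7@(1,2):P
t=4: a0@(1,2):P a2@(1,0):R a3@(1,0):R a4@(0,0):P a7@(1,1):P
t=5: a0@(1,1):P a2@(2,0):R a3@(2,0):R a4@(1,0):P a7@(1,0):P
t=6: a0@(2,1):P a2@(3,0):R a3@(3,0):R a4@(2,0):P a7@(2,0):P
t=7: a0@(3,1):P a2@(4,0):R a3@(4,0):R a4@(3,0):P a7@(3,0):P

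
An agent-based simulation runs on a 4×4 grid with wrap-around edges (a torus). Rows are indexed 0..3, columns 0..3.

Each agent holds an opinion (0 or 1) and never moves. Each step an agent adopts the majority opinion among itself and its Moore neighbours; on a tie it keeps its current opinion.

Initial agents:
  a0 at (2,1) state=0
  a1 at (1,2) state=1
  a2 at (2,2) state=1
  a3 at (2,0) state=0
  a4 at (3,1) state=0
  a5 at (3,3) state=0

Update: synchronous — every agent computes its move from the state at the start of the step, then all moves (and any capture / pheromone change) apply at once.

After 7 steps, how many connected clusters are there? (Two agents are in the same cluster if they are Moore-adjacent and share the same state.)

1

t=1: a0@(2,1):0 a1@(1,2):1 a2@(2,2):0 a3@(2,0):0 a4@(3,1):0 a5@(3,3):0
t=2: a0@(2,1):0 a1@(1,2):0 a2@(2,2):0 a3@(2,0):0 a4@(3,1):0 a5@(3,3):0
t=3: (unchanged — steady state)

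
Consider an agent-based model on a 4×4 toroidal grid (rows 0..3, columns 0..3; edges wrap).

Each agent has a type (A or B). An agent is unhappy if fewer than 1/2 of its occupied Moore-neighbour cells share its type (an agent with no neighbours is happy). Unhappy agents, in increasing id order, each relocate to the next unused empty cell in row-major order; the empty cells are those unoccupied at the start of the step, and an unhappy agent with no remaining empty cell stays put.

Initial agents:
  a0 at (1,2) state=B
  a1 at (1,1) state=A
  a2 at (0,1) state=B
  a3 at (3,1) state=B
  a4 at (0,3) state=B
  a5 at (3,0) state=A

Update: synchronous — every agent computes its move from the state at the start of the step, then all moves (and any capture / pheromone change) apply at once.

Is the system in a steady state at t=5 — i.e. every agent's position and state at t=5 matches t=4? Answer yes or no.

no

t=1: a0@(1,2):B a1@(0,0):A a2@(0,1):B a3@(3,1):B a4@(0,3):B a5@(0,2):A
t=2: a0@(1,2):B a1@(1,0):A a2@(0,1):B a3@(1,1):B a4@(1,3):B a5@(2,0):A
t=3: a0@(1,2):B a1@(0,0):A a2@(0,1):B a3@(1,1):B a4@(0,2):B a5@(0,3):A
t=4: a0@(1,2):B a1@(1,0):A a2@(0,1):B a3@(1,1):B a4@(0,2):B a5@(1,3):A
t=5: a0@(1,2):B a1@(0,0):A a2@(0,1):B a3@(1,1):B a4@(0,2):B a5@(0,3):A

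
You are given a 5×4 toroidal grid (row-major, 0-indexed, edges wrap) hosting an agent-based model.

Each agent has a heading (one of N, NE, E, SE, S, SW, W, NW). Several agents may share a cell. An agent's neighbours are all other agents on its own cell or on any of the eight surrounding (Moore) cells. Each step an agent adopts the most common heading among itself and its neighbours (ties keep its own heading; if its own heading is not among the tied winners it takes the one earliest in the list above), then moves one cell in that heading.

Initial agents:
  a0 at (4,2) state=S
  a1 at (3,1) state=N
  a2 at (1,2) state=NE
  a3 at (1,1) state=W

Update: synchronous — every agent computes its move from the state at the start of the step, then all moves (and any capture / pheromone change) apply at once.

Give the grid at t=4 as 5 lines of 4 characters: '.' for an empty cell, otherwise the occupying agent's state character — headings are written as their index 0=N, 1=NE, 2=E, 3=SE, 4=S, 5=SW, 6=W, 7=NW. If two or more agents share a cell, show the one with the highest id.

t=1: a0@(0,2):S a1@(2,1):N a2@(0,3):NE a3@(1,0):W
t=2: a0@(1,2):S a1@(1,1):N a2@(4,0):NE a3@(1,3):W
t=3: a0@(2,2):S a1@(0,1):N a2@(3,1):NE a3@(1,2):W
t=4: a0@(3,2):S a1@(4,1):N a2@(2,2):NE a3@(1,1):W

....
.6..
..1.
..4.
.0..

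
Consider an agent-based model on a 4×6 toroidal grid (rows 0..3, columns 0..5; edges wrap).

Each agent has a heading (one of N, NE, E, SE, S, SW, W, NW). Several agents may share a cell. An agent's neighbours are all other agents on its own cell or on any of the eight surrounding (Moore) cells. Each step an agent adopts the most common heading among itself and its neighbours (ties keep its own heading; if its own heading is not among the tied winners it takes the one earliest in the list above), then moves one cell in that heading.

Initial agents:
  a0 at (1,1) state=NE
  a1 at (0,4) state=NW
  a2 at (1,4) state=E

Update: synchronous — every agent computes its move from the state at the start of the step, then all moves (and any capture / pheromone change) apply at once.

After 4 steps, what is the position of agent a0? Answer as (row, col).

(1, 5)

t=1: a0@(0,2):NE a1@(3,3):NW a2@(1,5):E
t=2: a0@(3,3):NE a1@(2,2):NW a2@(1,0):E
t=3: a0@(2,4):NE a1@(1,1):NW a2@(1,1):E
t=4: a0@(1,5):NE a1@(0,0):NW a2@(1,2):E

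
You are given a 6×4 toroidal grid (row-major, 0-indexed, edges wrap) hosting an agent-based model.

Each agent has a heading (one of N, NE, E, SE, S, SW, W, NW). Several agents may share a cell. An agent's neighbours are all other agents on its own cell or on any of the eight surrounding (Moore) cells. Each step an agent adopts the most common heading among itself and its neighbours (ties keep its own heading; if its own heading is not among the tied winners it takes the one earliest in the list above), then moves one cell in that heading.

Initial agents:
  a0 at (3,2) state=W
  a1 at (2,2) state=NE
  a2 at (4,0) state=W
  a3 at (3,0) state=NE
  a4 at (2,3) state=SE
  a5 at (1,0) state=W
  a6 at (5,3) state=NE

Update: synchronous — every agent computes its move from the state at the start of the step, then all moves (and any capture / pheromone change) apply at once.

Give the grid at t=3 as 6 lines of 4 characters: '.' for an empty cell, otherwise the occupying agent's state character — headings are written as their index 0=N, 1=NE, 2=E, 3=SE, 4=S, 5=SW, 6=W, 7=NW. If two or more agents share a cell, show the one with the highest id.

t=1: a0@(3,1):W a1@(1,3):NE a2@(3,1):NE a3@(2,1):NE a4@(1,0):NE a5@(1,3):W a6@(4,0):NE
t=2: a0@(2,2):NE a1@(0,0):NE a2@(2,2):NE a3@(1,2):NE a4@(0,1):NE a5@(0,0):NE a6@(3,1):NE
t=3: a0@(1,3):NE a1@(5,1):NE a2@(1,3):NE a3@(0,3):NE a4@(5,2):NE a5@(5,1):NE a6@(2,2):NE

...1
...1
..1.
....
....
.11.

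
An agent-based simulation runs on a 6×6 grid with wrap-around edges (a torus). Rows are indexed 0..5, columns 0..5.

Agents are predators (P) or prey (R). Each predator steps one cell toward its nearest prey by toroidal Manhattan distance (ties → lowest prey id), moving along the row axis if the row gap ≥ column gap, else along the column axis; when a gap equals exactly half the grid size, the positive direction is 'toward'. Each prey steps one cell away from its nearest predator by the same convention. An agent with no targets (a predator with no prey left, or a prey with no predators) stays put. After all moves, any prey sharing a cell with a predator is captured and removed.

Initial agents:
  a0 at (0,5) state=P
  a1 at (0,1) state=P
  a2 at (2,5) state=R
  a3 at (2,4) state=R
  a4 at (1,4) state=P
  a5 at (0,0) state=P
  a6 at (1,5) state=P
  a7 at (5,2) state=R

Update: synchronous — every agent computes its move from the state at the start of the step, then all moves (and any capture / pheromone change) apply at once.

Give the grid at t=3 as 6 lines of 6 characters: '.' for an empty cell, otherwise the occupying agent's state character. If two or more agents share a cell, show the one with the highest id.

......
......
..R...
P....P
P...PP
....RR

t=1: a0@(1,5):P a1@(5,1):P a2@(3,5):R a3@(3,4):R a4@(2,4):P a5@(1,0):P a6@(2,5):P a7@(4,2):R
t=2: a0@(2,5):P a1@(4,1):P a2@(4,5):R a3@(4,4):R a4@(3,4):P a5@(2,0):P a6@(3,5):P a7@(3,2):R
t=3: a0@(3,5):P a1@(4,0):P a2@(5,5):R a3@(5,4):R a4@(4,4):P a5@(3,0):P a6@(4,5):P a7@(2,2):R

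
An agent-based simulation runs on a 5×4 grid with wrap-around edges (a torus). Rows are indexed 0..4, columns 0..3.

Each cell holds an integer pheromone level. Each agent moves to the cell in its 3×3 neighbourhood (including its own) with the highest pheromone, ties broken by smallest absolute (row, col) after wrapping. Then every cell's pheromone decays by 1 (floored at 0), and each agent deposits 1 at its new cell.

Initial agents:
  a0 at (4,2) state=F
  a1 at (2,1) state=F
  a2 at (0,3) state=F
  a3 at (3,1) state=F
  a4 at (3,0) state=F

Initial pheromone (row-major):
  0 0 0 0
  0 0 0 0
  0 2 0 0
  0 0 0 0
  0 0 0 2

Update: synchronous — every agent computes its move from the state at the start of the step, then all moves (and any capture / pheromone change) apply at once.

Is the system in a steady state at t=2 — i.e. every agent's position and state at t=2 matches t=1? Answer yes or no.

yes

t=1: a0@(4,3) a1@(2,1) a2@(4,3) a3@(2,1) a4@(2,1) | pheromone: 0 0 0 0 / 0 0 0 0 / 0 4 0 0 / 0 0 0 0 / 0 0 0 3
t=2: a0@(4,3) a1@(2,1) a2@(4,3) a3@(2,1) a4@(2,1) | pheromone: 0 0 0 0 / 0 0 0 0 / 0 6 0 0 / 0 0 0 0 / 0 0 0 4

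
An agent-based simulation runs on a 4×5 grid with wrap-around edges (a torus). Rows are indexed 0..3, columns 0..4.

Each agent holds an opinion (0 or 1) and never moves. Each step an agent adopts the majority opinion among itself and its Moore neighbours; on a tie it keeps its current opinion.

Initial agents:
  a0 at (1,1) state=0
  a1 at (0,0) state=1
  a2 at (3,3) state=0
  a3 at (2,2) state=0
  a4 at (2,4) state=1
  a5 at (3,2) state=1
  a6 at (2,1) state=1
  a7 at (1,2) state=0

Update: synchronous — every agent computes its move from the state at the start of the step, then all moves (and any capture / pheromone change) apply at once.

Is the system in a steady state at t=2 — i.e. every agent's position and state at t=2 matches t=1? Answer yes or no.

t=1: a0@(1,1):0 a1@(0,0):1 a2@(3,3):0 a3@(2,2):0 a4@(2,4):1 a5@(3,2):1 a6@(2,1):0 a7@(1,2):0
t=2: a0@(1,1):0 a1@(0,0):1 a2@(3,3):0 a3@(2,2):0 a4@(2,4):1 a5@(3,2):0 a6@(2,1):0 a7@(1,2):0

no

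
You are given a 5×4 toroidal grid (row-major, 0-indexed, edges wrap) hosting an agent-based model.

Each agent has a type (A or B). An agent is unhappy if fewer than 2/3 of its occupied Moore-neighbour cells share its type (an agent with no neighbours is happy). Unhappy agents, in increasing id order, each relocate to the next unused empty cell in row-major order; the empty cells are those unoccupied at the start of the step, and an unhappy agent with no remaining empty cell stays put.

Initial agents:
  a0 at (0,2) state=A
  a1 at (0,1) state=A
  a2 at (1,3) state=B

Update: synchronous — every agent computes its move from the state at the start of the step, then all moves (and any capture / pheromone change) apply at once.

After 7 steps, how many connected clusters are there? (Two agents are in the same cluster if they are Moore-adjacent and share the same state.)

3

t=1: a0@(0,0):A a1@(0,1):A a2@(0,3):B
t=2: a0@(0,2):A a1@(0,1):A a2@(1,0):B
t=3: a0@(0,2):A a1@(0,0):A a2@(0,3):B
t=4: a0@(0,1):A a1@(1,0):A a2@(1,1):B
t=5: a0@(0,0):A a1@(0,2):A a2@(0,3):B
t=6: a0@(0,1):A a1@(1,0):A a2@(1,1):B
t=7: a0@(0,0):A a1@(0,2):A a2@(0,3):B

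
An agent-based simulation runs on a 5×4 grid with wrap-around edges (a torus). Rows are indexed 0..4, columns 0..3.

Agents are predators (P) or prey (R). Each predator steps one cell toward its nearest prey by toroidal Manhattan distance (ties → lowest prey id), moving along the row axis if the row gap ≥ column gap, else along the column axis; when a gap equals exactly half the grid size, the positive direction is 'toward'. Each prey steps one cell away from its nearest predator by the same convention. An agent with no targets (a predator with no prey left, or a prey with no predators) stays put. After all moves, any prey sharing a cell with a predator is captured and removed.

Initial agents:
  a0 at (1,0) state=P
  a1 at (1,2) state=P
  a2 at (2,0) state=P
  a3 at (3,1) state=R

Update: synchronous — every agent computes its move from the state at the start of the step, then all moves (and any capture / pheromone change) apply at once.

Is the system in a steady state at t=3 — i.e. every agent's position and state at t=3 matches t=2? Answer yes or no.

t=1: a0@(2,0):P a1@(2,2):P a2@(3,0):P a3@(4,1):R
t=2: a0@(3,0):P a1@(3,2):P a2@(4,0):P a3@(0,1):R
t=3: a0@(4,0):P a1@(4,2):P a2@(0,0):P a3@(1,1):R

no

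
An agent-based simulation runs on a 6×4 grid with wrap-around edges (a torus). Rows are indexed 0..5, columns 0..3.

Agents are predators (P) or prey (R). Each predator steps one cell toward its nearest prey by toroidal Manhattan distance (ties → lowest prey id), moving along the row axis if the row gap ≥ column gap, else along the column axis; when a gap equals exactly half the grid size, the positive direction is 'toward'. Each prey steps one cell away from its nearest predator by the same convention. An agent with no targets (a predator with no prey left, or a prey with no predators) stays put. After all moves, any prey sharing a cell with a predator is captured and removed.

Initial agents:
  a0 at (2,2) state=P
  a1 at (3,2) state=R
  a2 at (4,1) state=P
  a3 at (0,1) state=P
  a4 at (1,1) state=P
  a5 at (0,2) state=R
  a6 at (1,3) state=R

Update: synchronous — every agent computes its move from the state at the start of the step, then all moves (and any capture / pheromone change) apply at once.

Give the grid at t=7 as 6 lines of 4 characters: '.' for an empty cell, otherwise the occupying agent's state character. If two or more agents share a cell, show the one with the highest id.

t=1: a0@(3,2):P a1@(4,2):R a2@(3,1):P a3@(0,2):P a4@(0,1):P a5@(0,3):R a6@(0,3):R
t=2: a0@(4,2):P a1@(5,2):R a2@(4,1):P a3@(0,3):P a4@(0,2):P a5@(0,0):R a6@(0,0):R
t=3: a0@(5,2):P a1@(0,2):R a2@(5,1):P a3@(0,0):P a4@(5,2):P a5@(0,1):R a6@(0,1):R
t=4: a0@(0,2):P a1@(1,2):R a2@(0,1):P a3@(0,1):P a4@(0,2):P a5@(1,1):R a6@(1,1):R
t=5: a0@(1,2):P a1@(2,2):R a2@(1,1):P a3@(1,1):P a4@(1,2):P a5@(2,1):R a6@(2,1):R
t=6: a0@(2,2):P a1@(3,2):R a2@(2,1):P a3@(2,1):P a4@(2,2):P a5@(3,1):R a6@(3,1):R
t=7: a0@(3,2):P a1@(4,2):R a2@(3,1):P a3@(3,1):P a4@(3,2):P a5@(4,1):R a6@(4,1):R

....
....
....
.PP.
.RR.
....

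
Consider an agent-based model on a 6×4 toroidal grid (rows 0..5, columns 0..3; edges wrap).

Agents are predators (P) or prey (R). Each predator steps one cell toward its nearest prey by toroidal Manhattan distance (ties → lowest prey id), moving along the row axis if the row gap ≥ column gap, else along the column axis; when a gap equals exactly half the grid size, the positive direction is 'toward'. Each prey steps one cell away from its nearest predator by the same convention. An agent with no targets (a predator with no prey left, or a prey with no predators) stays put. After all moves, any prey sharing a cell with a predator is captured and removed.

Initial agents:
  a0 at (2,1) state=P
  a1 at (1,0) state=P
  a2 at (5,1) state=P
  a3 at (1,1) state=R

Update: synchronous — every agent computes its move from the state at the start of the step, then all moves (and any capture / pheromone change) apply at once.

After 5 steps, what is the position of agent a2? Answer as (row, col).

t=1: a0@(1,1):P a1@(1,1):P a2@(0,1):P
t=2: (unchanged — steady state)

(0, 1)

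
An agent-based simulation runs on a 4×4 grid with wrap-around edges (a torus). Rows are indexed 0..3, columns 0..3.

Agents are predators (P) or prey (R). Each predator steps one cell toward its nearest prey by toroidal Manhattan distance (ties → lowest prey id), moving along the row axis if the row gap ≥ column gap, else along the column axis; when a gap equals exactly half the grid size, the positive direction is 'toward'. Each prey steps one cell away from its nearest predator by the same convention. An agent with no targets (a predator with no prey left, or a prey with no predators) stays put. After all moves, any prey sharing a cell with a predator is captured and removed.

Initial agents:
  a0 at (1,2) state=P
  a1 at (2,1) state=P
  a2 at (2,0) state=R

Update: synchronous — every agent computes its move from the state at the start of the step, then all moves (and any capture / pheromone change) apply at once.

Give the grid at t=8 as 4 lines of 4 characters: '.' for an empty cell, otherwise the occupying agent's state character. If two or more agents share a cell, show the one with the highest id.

...P
...R
....
....

t=1: a0@(1,3):P a1@(2,0):P a2@(2,3):R
t=2: a0@(2,3):P a1@(2,3):P a2@(3,3):R
t=3: a0@(3,3):P a1@(3,3):P a2@(0,3):R
t=4: a0@(0,3):P a1@(0,3):P a2@(1,3):R
t=5: a0@(1,3):P a1@(1,3):P a2@(2,3):R
t=6: a0@(2,3):P a1@(2,3):P a2@(3,3):R
t=7: a0@(3,3):P a1@(3,3):P a2@(0,3):R
t=8: a0@(0,3):P a1@(0,3):P a2@(1,3):R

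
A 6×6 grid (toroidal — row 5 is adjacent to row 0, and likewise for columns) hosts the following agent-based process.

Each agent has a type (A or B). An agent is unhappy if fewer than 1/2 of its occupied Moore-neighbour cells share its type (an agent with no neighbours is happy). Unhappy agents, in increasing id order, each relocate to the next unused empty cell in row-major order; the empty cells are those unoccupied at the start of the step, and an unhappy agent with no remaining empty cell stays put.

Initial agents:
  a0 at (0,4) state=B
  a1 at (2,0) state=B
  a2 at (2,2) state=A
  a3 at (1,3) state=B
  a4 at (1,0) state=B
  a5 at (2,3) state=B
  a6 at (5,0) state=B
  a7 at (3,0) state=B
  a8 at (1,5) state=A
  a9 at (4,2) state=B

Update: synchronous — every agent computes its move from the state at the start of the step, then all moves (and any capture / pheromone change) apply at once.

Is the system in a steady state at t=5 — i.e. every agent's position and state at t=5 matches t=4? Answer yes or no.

yes

t=1: a0@(0,4):B a1@(2,0):B a2@(0,0):A a3@(1,3):B a4@(1,0):B a5@(2,3):B a6@(5,0):B a7@(3,0):B a8@(0,1):A a9@(4,2):B
t=2: a0@(0,4):B a1@(2,0):B a2@(0,2):A a3@(1,3):B a4@(0,3):B a5@(2,3):B a6@(0,5):B a7@(3,0):B a8@(1,1):A a9@(4,2):B
t=3: a0@(0,4):B a1@(2,0):B a2@(0,0):A a3@(1,3):B a4@(0,3):B a5@(2,3):B a6@(0,5):B a7@(3,0):B a8@(1,1):A a9@(4,2):B
t=4: (unchanged — steady state)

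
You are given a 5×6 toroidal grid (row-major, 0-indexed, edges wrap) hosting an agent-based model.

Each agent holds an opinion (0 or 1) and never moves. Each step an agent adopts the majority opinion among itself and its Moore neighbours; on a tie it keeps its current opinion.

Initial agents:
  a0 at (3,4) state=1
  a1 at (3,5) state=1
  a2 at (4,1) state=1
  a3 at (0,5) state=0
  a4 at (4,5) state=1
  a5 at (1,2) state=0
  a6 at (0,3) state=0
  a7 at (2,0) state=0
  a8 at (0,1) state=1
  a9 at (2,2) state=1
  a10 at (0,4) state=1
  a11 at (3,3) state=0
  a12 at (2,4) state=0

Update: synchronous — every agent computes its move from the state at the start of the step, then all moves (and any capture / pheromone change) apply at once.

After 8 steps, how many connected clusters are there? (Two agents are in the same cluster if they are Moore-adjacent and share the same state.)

t=1: a0@(3,4):1 a1@(3,5):1 a2@(4,1):1 a3@(0,5):1 a4@(4,5):1 a5@(1,2):0 a6@(0,3):0 a7@(2,0):0 a8@(0,1):1 a9@(2,2):0 a10@(0,4):1 a11@(3,3):0 a12@(2,4):0
t=2: (unchanged — steady state)

4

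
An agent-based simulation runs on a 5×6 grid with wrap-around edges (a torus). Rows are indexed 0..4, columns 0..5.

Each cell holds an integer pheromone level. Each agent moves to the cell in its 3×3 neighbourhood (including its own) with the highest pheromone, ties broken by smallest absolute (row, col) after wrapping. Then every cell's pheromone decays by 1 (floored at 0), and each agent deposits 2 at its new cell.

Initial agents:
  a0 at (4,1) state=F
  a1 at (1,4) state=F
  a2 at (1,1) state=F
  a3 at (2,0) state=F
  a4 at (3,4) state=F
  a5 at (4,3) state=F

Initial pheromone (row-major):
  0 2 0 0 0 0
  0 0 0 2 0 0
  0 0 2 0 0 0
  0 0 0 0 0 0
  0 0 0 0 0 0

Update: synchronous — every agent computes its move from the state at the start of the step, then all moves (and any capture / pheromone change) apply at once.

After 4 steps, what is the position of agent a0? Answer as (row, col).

(0, 1)

t=1: a0@(0,1) a1@(1,3) a2@(0,1) a3@(1,0) a4@(2,3) a5@(0,2) | pheromone: 0 5 2 0 0 0 / 2 0 0 3 0 0 / 0 0 1 2 0 0 / 0 0 0 0 0 0 / 0 0 0 0 0 0
t=2: a0@(0,1) a1@(1,3) a2@(0,1) a3@(0,1) a4@(1,3) a5@(0,1) | pheromone: 0 12 1 0 0 0 / 1 0 0 6 0 0 / 0 0 0 1 0 0 / 0 0 0 0 0 0 / 0 0 0 0 0 0
t=3: a0@(0,1) a1@(1,3) a2@(0,1) a3@(0,1) a4@(1,3) a5@(0,1) | pheromone: 0 19 0 0 0 0 / 0 0 0 9 0 0 / 0 0 0 0 0 0 / 0 0 0 0 0 0 / 0 0 0 0 0 0
t=4: a0@(0,1) a1@(1,3) a2@(0,1) a3@(0,1) a4@(1,3) a5@(0,1) | pheromone: 0 26 0 0 0 0 / 0 0 0 12 0 0 / 0 0 0 0 0 0 / 0 0 0 0 0 0 / 0 0 0 0 0 0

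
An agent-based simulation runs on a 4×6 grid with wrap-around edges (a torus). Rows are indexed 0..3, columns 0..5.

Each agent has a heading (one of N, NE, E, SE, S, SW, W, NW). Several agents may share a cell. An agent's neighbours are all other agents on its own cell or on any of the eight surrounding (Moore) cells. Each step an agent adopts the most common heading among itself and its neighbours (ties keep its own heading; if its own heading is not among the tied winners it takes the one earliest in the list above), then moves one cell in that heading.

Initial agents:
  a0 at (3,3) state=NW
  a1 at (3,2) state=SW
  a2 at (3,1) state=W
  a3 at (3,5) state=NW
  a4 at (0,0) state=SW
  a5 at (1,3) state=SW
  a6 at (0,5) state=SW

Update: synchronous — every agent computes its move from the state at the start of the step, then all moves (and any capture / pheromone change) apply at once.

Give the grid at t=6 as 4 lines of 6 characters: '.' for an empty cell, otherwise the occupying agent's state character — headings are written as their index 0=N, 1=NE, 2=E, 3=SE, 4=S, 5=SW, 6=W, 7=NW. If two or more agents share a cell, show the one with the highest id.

t=1: a0@(2,2):NW a1@(0,1):SW a2@(0,0):SW a3@(0,4):SW a4@(1,5):SW a5@(2,2):SW a6@(1,4):SW
t=2: a0@(1,1):NW a1@(1,0):SW a2@(1,5):SW a3@(1,3):SW a4@(2,4):SW a5@(3,1):SW a6@(2,3):SW
t=3: a0@(0,0):NW a1@(2,5):SW a2@(2,4):SW a3@(2,2):SW a4@(3,3):SW a5@(0,0):SW a6@(3,2):SW
t=4: a0@(3,5):NW a1@(3,4):SW a2@(3,3):SW a3@(3,1):SW a4@(0,2):SW a5@(1,5):SW a6@(0,1):SW
t=5: a0@(2,4):NW a1@(0,3):SW a2@(0,2):SW a3@(0,0):SW a4@(1,1):SW a5@(2,4):SW a6@(1,0):SW
t=6: a0@(1,3):NW a1@(1,2):SW a2@(1,1):SW a3@(1,5):SW a4@(2,0):SW a5@(3,3):SW a6@(2,5):SW

......
.557.5
5....5
...5..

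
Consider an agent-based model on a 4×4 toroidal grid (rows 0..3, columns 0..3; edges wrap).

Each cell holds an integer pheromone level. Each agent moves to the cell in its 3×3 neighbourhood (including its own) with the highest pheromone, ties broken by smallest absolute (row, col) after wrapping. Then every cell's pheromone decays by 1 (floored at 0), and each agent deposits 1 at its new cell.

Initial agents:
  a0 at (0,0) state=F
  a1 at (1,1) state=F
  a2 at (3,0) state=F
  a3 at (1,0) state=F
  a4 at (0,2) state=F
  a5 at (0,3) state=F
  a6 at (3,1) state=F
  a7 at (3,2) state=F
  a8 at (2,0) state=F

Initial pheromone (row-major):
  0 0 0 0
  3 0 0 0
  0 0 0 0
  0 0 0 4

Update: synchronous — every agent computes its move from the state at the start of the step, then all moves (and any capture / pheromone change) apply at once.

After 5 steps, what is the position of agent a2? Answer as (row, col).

t=1: a0@(3,3) a1@(1,0) a2@(3,3) a3@(1,0) a4@(3,3) a5@(3,3) a6@(0,0) a7@(3,3) a8@(3,3) | pheromone: 1 0 0 0 / 4 0 0 0 / 0 0 0 0 / 0 0 0 9
t=2: a0@(3,3) a1@(1,0) a2@(3,3) a3@(1,0) a4@(3,3) a5@(3,3) a6@(3,3) a7@(3,3) a8@(3,3) | pheromone: 0 0 0 0 / 5 0 0 0 / 0 0 0 0 / 0 0 0 15
t=3: a0@(3,3) a1@(1,0) a2@(3,3) a3@(1,0) a4@(3,3) a5@(3,3) a6@(3,3) a7@(3,3) a8@(3,3) | pheromone: 0 0 0 0 / 6 0 0 0 / 0 0 0 0 / 0 0 0 21
t=4: a0@(3,3) a1@(1,0) a2@(3,3) a3@(1,0) a4@(3,3) a5@(3,3) a6@(3,3) a7@(3,3) a8@(3,3) | pheromone: 0 0 0 0 / 7 0 0 0 / 0 0 0 0 / 0 0 0 27
t=5: a0@(3,3) a1@(1,0) a2@(3,3) a3@(1,0) a4@(3,3) a5@(3,3) a6@(3,3) a7@(3,3) a8@(3,3) | pheromone: 0 0 0 0 / 8 0 0 0 / 0 0 0 0 / 0 0 0 33

(3, 3)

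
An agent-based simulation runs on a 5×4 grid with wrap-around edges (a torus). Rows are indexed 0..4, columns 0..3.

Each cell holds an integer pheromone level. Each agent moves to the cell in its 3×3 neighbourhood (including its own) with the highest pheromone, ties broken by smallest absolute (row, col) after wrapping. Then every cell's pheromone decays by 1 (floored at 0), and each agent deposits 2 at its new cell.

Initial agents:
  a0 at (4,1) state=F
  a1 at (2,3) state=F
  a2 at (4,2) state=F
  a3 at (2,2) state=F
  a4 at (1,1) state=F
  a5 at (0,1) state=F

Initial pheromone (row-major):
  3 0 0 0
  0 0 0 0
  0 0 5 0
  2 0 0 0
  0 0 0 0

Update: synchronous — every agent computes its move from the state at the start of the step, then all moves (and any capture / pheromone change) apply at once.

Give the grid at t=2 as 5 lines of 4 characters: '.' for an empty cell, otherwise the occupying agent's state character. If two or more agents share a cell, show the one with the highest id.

t=1: a0@(0,0) a1@(2,2) a2@(0,1) a3@(2,2) a4@(2,2) a5@(0,0) | pheromone: 6 2 0 0 / 0 0 0 0 / 0 0 10 0 / 1 0 0 0 / 0 0 0 0
t=2: a0@(0,0) a1@(2,2) a2@(0,0) a3@(2,2) a4@(2,2) a5@(0,0) | pheromone: 11 1 0 0 / 0 0 0 0 / 0 0 15 0 / 0 0 0 0 / 0 0 0 0

F...
....
..F.
....
....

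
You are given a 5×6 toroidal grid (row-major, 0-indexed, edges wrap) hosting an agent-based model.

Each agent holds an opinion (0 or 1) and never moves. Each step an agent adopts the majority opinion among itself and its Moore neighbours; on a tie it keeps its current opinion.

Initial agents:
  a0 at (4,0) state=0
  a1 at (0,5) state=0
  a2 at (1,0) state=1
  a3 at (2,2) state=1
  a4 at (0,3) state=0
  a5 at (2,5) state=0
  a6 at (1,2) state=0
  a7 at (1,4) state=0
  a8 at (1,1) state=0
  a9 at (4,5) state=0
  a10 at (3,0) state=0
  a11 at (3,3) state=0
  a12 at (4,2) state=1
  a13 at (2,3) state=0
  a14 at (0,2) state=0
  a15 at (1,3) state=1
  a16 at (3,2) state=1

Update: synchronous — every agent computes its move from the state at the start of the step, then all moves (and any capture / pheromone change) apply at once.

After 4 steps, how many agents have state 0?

t=1: a0@(4,0):0 a1@(0,5):0 a2@(1,0):0 a3@(2,2):0 a4@(0,3):0 a5@(2,5):0 a6@(1,2):0 a7@(1,4):0 a8@(1,1):0 a9@(4,5):0 a10@(3,0):0 a11@(3,3):1 a12@(4,2):0 a13@(2,3):0 a14@(0,2):0 a15@(1,3):0 a16@(3,2):1
t=2: a0@(4,0):0 a1@(0,5):0 a2@(1,0):0 a3@(2,2):0 a4@(0,3):0 a5@(2,5):0 a6@(1,2):0 a7@(1,4):0 a8@(1,1):0 a9@(4,5):0 a10@(3,0):0 a11@(3,3):0 a12@(4,2):0 a13@(2,3):0 a14@(0,2):0 a15@(1,3):0 a16@(3,2):0
t=3: (unchanged — steady state)

17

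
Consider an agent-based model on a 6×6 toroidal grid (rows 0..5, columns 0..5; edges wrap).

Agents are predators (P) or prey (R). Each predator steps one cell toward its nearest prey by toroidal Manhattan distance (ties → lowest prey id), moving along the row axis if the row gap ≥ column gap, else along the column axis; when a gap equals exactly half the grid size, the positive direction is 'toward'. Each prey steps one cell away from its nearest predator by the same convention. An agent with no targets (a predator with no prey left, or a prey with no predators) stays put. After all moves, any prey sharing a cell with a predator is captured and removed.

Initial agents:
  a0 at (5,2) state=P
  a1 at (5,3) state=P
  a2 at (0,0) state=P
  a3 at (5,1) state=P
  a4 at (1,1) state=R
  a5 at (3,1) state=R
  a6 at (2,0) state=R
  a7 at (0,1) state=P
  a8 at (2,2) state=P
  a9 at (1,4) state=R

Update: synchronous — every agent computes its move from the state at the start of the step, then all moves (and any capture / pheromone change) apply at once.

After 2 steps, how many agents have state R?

t=1: a0@(0,2):P a1@(0,3):P a2@(1,0):P a3@(0,1):P a4@(2,1):R a5@(2,1):R a6@(3,0):R a7@(1,1):P a8@(1,2):P a9@(2,4):R
t=2: a0@(1,2):P a1@(1,3):P a2@(2,0):P a3@(1,1):P a4@(3,1):R a5@(3,1):R a6@(4,0):R a7@(2,1):P a8@(2,2):P a9@(3,4):R

4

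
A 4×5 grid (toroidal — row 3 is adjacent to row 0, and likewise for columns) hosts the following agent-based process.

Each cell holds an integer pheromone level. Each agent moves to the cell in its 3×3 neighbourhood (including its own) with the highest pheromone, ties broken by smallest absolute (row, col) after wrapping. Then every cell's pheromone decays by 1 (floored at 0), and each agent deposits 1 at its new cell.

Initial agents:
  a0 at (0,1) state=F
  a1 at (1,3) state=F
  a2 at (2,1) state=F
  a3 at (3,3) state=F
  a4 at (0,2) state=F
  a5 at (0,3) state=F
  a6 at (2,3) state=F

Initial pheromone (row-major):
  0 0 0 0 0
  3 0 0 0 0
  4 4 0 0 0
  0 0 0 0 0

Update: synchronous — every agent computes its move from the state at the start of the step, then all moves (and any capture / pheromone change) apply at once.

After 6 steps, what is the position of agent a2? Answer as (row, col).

t=1: a0@(1,0) a1@(0,2) a2@(2,0) a3@(0,2) a4@(0,1) a5@(0,2) a6@(1,2) | pheromone: 0 1 3 0 0 / 3 0 1 0 0 / 4 3 0 0 0 / 0 0 0 0 0
t=2: a0@(2,0) a1@(0,2) a2@(2,0) a3@(0,2) a4@(0,2) a5@(0,2) a6@(0,2) | pheromone: 0 0 7 0 0 / 2 0 0 0 0 / 5 2 0 0 0 / 0 0 0 0 0
t=3: a0@(2,0) a1@(0,2) a2@(2,0) a3@(0,2) a4@(0,2) a5@(0,2) a6@(0,2) | pheromone: 0 0 11 0 0 / 1 0 0 0 0 / 6 1 0 0 0 / 0 0 0 0 0
t=4: a0@(2,0) a1@(0,2) a2@(2,0) a3@(0,2) a4@(0,2) a5@(0,2) a6@(0,2) | pheromone: 0 0 15 0 0 / 0 0 0 0 0 / 7 0 0 0 0 / 0 0 0 0 0
t=5: a0@(2,0) a1@(0,2) a2@(2,0) a3@(0,2) a4@(0,2) a5@(0,2) a6@(0,2) | pheromone: 0 0 19 0 0 / 0 0 0 0 0 / 8 0 0 0 0 / 0 0 0 0 0
t=6: a0@(2,0) a1@(0,2) a2@(2,0) a3@(0,2) a4@(0,2) a5@(0,2) a6@(0,2) | pheromone: 0 0 23 0 0 / 0 0 0 0 0 / 9 0 0 0 0 / 0 0 0 0 0

(2, 0)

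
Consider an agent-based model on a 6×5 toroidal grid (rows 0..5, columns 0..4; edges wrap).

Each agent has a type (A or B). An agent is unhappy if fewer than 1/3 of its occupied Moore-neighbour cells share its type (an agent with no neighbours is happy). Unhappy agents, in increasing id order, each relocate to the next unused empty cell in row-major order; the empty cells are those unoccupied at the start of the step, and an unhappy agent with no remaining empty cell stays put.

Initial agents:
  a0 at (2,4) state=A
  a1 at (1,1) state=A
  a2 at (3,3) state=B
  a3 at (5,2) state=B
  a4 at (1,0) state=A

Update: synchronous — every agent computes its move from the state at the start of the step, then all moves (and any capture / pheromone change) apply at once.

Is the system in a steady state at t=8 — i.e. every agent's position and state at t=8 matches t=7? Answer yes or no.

yes

t=1: a0@(2,4):A a1@(1,1):A a2@(0,0):B a3@(5,2):B a4@(1,0):A
t=2: a0@(2,4):A a1@(1,1):A a2@(0,1):B a3@(5,2):B a4@(1,0):A
t=3: (unchanged — steady state)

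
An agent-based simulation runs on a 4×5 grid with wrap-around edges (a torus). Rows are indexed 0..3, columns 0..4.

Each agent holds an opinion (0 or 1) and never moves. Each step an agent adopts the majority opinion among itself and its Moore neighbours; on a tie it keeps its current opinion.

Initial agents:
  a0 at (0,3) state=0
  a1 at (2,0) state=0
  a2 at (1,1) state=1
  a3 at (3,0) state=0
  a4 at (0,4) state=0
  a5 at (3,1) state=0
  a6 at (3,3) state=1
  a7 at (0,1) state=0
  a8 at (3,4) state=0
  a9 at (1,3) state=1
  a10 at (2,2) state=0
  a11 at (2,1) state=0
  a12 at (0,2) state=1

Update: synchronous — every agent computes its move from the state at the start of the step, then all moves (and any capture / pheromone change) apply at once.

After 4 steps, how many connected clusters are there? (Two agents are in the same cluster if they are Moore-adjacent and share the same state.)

1

t=1: a0@(0,3):0 a1@(2,0):0 a2@(1,1):0 a3@(3,0):0 a4@(0,4):0 a5@(3,1):0 a6@(3,3):0 a7@(0,1):0 a8@(3,4):0 a9@(1,3):0 a10@(2,2):0 a11@(2,1):0 a12@(0,2):1
t=2: a0@(0,3):0 a1@(2,0):0 a2@(1,1):0 a3@(3,0):0 a4@(0,4):0 a5@(3,1):0 a6@(3,3):0 a7@(0,1):0 a8@(3,4):0 a9@(1,3):0 a10@(2,2):0 a11@(2,1):0 a12@(0,2):0
t=3: (unchanged — steady state)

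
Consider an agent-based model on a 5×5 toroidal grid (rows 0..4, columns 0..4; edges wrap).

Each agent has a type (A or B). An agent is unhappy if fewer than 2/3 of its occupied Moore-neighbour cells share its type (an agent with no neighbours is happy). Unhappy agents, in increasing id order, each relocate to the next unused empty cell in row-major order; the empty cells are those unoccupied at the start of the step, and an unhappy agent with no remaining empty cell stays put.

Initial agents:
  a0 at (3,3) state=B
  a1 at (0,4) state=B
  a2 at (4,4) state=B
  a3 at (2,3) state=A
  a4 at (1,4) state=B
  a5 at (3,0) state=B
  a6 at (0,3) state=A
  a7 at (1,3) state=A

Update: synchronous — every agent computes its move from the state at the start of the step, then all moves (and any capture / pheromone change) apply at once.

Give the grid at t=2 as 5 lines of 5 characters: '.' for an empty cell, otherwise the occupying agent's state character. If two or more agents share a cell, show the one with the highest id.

t=1: a0@(0,0):B a1@(0,1):B a2@(4,4):B a3@(0,2):A a4@(1,0):B a5@(3,0):B a6@(1,1):A a7@(1,2):A
t=2: a0@(0,0):B a1@(0,3):B a2@(4,4):B a3@(0,2):A a4@(1,0):B a5@(3,0):B a6@(0,4):A a7@(1,2):A

B.ABA
B.A..
.....
B....
....B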